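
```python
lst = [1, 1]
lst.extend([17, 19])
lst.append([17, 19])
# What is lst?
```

After line 1: lst = [1, 1]
After line 2 (extend unpacks [17, 19]): lst = [1, 1, 17, 19]
After line 3 (append adds [17, 19] as single element): lst = [1, 1, 17, 19, [17, 19]]

[1, 1, 17, 19, [17, 19]]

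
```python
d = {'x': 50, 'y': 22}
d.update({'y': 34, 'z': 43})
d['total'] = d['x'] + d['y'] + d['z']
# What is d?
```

After line 1: d = {'x': 50, 'y': 22}
After line 2 (y overwritten, z added): d = {'x': 50, 'y': 34, 'z': 43}
After line 3 (total = 50 + 34 + 43 = 127): d = {'x': 50, 'y': 34, 'z': 43, 'total': 127}

{'x': 50, 'y': 34, 'z': 43, 'total': 127}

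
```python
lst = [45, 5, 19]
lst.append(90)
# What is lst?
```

[45, 5, 19, 90]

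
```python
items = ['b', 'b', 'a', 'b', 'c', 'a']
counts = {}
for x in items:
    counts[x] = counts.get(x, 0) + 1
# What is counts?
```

Initial: counts = {}, items = ['b', 'b', 'a', 'b', 'c', 'a']
See 'b': counts = {'b': 1}
See 'b': counts = {'b': 2}
See 'a': counts = {'b': 2, 'a': 1}
See 'b': counts = {'b': 3, 'a': 1}
See 'c': counts = {'b': 3, 'a': 1, 'c': 1}
See 'a': counts = {'b': 3, 'a': 2, 'c': 1}

{'b': 3, 'a': 2, 'c': 1}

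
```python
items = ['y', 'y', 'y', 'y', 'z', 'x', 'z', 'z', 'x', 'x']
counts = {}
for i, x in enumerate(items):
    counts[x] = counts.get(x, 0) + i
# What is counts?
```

Initial: counts = {}, items = ['y', 'y', 'y', 'y', 'z', 'x', 'z', 'z', 'x', 'x']
i=0, x='y': counts = {'y': 0}
i=1, x='y': counts = {'y': 1}
i=2, x='y': counts = {'y': 3}
i=3, x='y': counts = {'y': 6}
i=4, x='z': counts = {'y': 6, 'z': 4}
i=5, x='x': counts = {'y': 6, 'z': 4, 'x': 5}
i=6, x='z': counts = {'y': 6, 'z': 10, 'x': 5}
i=7, x='z': counts = {'y': 6, 'z': 17, 'x': 5}
i=8, x='x': counts = {'y': 6, 'z': 17, 'x': 13}
i=9, x='x': counts = {'y': 6, 'z': 17, 'x': 22}

{'y': 6, 'z': 17, 'x': 22}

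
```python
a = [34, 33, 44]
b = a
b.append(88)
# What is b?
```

After line 1: a = [34, 33, 44]
After line 2 (b = a is an alias, same object): a = [34, 33, 44], b = [34, 33, 44]
After line 3 (b.append mutates the shared list): a = [34, 33, 44, 88], b = [34, 33, 44, 88]

[34, 33, 44, 88]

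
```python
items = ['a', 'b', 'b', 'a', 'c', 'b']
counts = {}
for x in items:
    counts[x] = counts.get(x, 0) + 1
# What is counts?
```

Initial: counts = {}, items = ['a', 'b', 'b', 'a', 'c', 'b']
See 'a': counts = {'a': 1}
See 'b': counts = {'a': 1, 'b': 1}
See 'b': counts = {'a': 1, 'b': 2}
See 'a': counts = {'a': 2, 'b': 2}
See 'c': counts = {'a': 2, 'b': 2, 'c': 1}
See 'b': counts = {'a': 2, 'b': 3, 'c': 1}

{'a': 2, 'b': 3, 'c': 1}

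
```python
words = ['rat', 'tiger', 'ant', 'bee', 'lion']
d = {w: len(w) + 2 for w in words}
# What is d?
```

{'rat': 5, 'tiger': 7, 'ant': 5, 'bee': 5, 'lion': 6}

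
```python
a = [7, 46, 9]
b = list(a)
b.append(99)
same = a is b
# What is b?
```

After line 1: a = [7, 46, 9]
After line 2 (b = list(a) is a shallow copy, new object): a = [7, 46, 9], b = [7, 46, 9]
After line 3 (append only mutates b): a = [7, 46, 9], b = [7, 46, 9, 99]
After line 4 (same = a is b; different objects -> False): same = False

[7, 46, 9, 99]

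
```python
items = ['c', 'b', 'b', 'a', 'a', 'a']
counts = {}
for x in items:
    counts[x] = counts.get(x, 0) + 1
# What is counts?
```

Initial: counts = {}, items = ['c', 'b', 'b', 'a', 'a', 'a']
See 'c': counts = {'c': 1}
See 'b': counts = {'c': 1, 'b': 1}
See 'b': counts = {'c': 1, 'b': 2}
See 'a': counts = {'c': 1, 'b': 2, 'a': 1}
See 'a': counts = {'c': 1, 'b': 2, 'a': 2}
See 'a': counts = {'c': 1, 'b': 2, 'a': 3}

{'c': 1, 'b': 2, 'a': 3}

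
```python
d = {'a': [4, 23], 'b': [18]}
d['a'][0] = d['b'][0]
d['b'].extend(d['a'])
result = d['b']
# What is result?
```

After line 1: d = {'a': [4, 23], 'b': [18]}
After line 2 (a[0] = b[0] = 18): d = {'a': [18, 23], 'b': [18]}
After line 3 (b.extend(a) appends [18, 23]): d = {'a': [18, 23], 'b': [18, 18, 23]}
After line 4: result = d['b'] = [18, 18, 23]

[18, 18, 23]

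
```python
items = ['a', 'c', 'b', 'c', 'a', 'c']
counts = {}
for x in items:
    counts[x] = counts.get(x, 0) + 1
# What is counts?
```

Initial: counts = {}, items = ['a', 'c', 'b', 'c', 'a', 'c']
See 'a': counts = {'a': 1}
See 'c': counts = {'a': 1, 'c': 1}
See 'b': counts = {'a': 1, 'c': 1, 'b': 1}
See 'c': counts = {'a': 1, 'c': 2, 'b': 1}
See 'a': counts = {'a': 2, 'c': 2, 'b': 1}
See 'c': counts = {'a': 2, 'c': 3, 'b': 1}

{'a': 2, 'c': 3, 'b': 1}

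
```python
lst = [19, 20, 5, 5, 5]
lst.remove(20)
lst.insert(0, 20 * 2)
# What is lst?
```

After line 1: lst = [19, 20, 5, 5, 5]
After line 2 (remove first 20): lst = [19, 5, 5, 5]
After line 3 (insert 40 at index 0): lst = [40, 19, 5, 5, 5]

[40, 19, 5, 5, 5]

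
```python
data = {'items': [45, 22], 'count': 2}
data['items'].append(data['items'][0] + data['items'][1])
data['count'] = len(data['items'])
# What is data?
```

After line 1: data = {'items': [45, 22], 'count': 2}
After line 2 (append 45 + 22 = 67): data = {'items': [45, 22, 67], 'count': 2}
After line 3 (count = len(items) = 3): data = {'items': [45, 22, 67], 'count': 3}

{'items': [45, 22, 67], 'count': 3}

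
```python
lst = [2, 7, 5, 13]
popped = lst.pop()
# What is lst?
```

[2, 7, 5]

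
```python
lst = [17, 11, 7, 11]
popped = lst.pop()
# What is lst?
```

[17, 11, 7]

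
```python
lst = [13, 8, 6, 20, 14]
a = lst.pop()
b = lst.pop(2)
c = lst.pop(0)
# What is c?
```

After line 1: lst = [13, 8, 6, 20, 14]
After line 2 (pop() -> a = 14): lst = [13, 8, 6, 20]
After line 3 (pop(2) -> b = 6): lst = [13, 8, 20]
After line 4 (pop(0) -> c = 13): lst = [8, 20]

13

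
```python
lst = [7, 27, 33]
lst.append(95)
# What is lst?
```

[7, 27, 33, 95]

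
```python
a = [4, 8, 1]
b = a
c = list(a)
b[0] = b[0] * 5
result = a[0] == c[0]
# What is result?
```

After line 1: a = [4, 8, 1]
After line 2 (b = a, alias): a = [4, 8, 1], b = [4, 8, 1]
After line 3 (c = list(a) is a copy, new object): c = [4, 8, 1]
After line 4 (b[0] = 4 * 5 = 20; mutates shared a/b): a = b = [20, 8, 1], c = [4, 8, 1]
After line 5 (a[0] = 20, c[0] = 4; result = False)

False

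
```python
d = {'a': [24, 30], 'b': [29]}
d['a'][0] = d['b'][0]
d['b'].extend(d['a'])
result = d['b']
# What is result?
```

After line 1: d = {'a': [24, 30], 'b': [29]}
After line 2 (a[0] = b[0] = 29): d = {'a': [29, 30], 'b': [29]}
After line 3 (b.extend(a) appends [29, 30]): d = {'a': [29, 30], 'b': [29, 29, 30]}
After line 4: result = d['b'] = [29, 29, 30]

[29, 29, 30]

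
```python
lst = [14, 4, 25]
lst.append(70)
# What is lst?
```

[14, 4, 25, 70]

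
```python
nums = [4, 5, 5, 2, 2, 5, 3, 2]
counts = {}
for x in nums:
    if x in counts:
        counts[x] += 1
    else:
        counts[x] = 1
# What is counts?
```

Initial: counts = {}, nums = [4, 5, 5, 2, 2, 5, 3, 2]
See 4: counts = {4: 1}
See 5: counts = {4: 1, 5: 1}
See 5: counts = {4: 1, 5: 2}
See 2: counts = {4: 1, 5: 2, 2: 1}
See 2: counts = {4: 1, 5: 2, 2: 2}
See 5: counts = {4: 1, 5: 3, 2: 2}
See 3: counts = {4: 1, 5: 3, 2: 2, 3: 1}
See 2: counts = {4: 1, 5: 3, 2: 3, 3: 1}

{4: 1, 5: 3, 2: 3, 3: 1}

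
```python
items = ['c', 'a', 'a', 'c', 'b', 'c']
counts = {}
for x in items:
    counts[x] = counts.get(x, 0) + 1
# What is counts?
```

Initial: counts = {}, items = ['c', 'a', 'a', 'c', 'b', 'c']
See 'c': counts = {'c': 1}
See 'a': counts = {'c': 1, 'a': 1}
See 'a': counts = {'c': 1, 'a': 2}
See 'c': counts = {'c': 2, 'a': 2}
See 'b': counts = {'c': 2, 'a': 2, 'b': 1}
See 'c': counts = {'c': 3, 'a': 2, 'b': 1}

{'c': 3, 'a': 2, 'b': 1}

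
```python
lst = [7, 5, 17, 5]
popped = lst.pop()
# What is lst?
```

[7, 5, 17]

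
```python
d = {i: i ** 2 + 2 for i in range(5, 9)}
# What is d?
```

{5: 27, 6: 38, 7: 51, 8: 66}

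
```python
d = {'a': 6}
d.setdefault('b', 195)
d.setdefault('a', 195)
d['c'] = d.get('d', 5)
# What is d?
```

After line 1: d = {'a': 6}
After line 2 (setdefault adds 'b'=195): d = {'a': 6, 'b': 195}
After line 3 (setdefault 'a' no-op, already exists): d = {'a': 6, 'b': 195}
After line 4 (get('d', 5) returns default since 'd' not in d): d = {'a': 6, 'b': 195, 'c': 5}

{'a': 6, 'b': 195, 'c': 5}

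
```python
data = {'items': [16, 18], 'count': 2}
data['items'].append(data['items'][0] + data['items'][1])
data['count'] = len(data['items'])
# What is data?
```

After line 1: data = {'items': [16, 18], 'count': 2}
After line 2 (append 16 + 18 = 34): data = {'items': [16, 18, 34], 'count': 2}
After line 3 (count = len(items) = 3): data = {'items': [16, 18, 34], 'count': 3}

{'items': [16, 18, 34], 'count': 3}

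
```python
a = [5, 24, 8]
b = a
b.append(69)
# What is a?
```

After line 1: a = [5, 24, 8]
After line 2 (b = a is an alias, same object): a = [5, 24, 8], b = [5, 24, 8]
After line 3 (b.append mutates the shared list): a = [5, 24, 8, 69], b = [5, 24, 8, 69]

[5, 24, 8, 69]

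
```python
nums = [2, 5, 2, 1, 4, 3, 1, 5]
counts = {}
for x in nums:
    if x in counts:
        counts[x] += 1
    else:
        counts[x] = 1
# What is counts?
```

Initial: counts = {}, nums = [2, 5, 2, 1, 4, 3, 1, 5]
See 2: counts = {2: 1}
See 5: counts = {2: 1, 5: 1}
See 2: counts = {2: 2, 5: 1}
See 1: counts = {2: 2, 5: 1, 1: 1}
See 4: counts = {2: 2, 5: 1, 1: 1, 4: 1}
See 3: counts = {2: 2, 5: 1, 1: 1, 4: 1, 3: 1}
See 1: counts = {2: 2, 5: 1, 1: 2, 4: 1, 3: 1}
See 5: counts = {2: 2, 5: 2, 1: 2, 4: 1, 3: 1}

{2: 2, 5: 2, 1: 2, 4: 1, 3: 1}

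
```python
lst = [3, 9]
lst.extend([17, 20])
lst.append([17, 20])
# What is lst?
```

After line 1: lst = [3, 9]
After line 2 (extend unpacks [17, 20]): lst = [3, 9, 17, 20]
After line 3 (append adds [17, 20] as single element): lst = [3, 9, 17, 20, [17, 20]]

[3, 9, 17, 20, [17, 20]]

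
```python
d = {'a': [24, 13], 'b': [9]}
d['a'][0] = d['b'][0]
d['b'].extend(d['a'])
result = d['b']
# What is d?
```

After line 1: d = {'a': [24, 13], 'b': [9]}
After line 2 (a[0] = b[0] = 9): d = {'a': [9, 13], 'b': [9]}
After line 3 (b.extend(a) appends [9, 13]): d = {'a': [9, 13], 'b': [9, 9, 13]}
After line 4: result = d['b'] = [9, 9, 13]

{'a': [9, 13], 'b': [9, 9, 13]}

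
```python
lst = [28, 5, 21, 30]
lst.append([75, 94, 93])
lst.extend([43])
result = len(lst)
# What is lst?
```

After line 1: lst = [28, 5, 21, 30]
After line 2 (append adds [75, 94, 93] as single element): lst = [28, 5, 21, 30, [75, 94, 93]]
After line 3 (extend unpacks [43], adds 43): lst = [28, 5, 21, 30, [75, 94, 93], 43]
After line 4: result = len(lst) = 6

[28, 5, 21, 30, [75, 94, 93], 43]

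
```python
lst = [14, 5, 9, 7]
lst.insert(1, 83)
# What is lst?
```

[14, 83, 5, 9, 7]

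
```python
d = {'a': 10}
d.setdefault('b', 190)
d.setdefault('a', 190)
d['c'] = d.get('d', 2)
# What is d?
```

After line 1: d = {'a': 10}
After line 2 (setdefault adds 'b'=190): d = {'a': 10, 'b': 190}
After line 3 (setdefault 'a' no-op, already exists): d = {'a': 10, 'b': 190}
After line 4 (get('d', 2) returns default since 'd' not in d): d = {'a': 10, 'b': 190, 'c': 2}

{'a': 10, 'b': 190, 'c': 2}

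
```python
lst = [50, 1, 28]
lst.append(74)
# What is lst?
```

[50, 1, 28, 74]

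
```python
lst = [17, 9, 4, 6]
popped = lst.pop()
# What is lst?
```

[17, 9, 4]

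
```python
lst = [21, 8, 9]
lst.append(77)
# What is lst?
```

[21, 8, 9, 77]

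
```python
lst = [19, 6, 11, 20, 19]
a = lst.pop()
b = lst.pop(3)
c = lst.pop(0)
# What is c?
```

After line 1: lst = [19, 6, 11, 20, 19]
After line 2 (pop() -> a = 19): lst = [19, 6, 11, 20]
After line 3 (pop(3) -> b = 20): lst = [19, 6, 11]
After line 4 (pop(0) -> c = 19): lst = [6, 11]

19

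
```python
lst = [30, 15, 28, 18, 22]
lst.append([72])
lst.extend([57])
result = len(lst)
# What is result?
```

After line 1: lst = [30, 15, 28, 18, 22]
After line 2 (append adds [72] as single element): lst = [30, 15, 28, 18, 22, [72]]
After line 3 (extend unpacks [57], adds 57): lst = [30, 15, 28, 18, 22, [72], 57]
After line 4: result = len(lst) = 7

7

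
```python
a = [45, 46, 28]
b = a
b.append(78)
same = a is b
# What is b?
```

After line 1: a = [45, 46, 28]
After line 2 (b = a is an alias, same object): a = [45, 46, 28], b = [45, 46, 28]
After line 3 (b.append mutates the shared list): a = [45, 46, 28, 78], b = [45, 46, 28, 78]
After line 4 (same = a is b; same object -> True): same = True

[45, 46, 28, 78]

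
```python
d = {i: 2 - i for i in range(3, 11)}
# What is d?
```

{3: -1, 4: -2, 5: -3, 6: -4, 7: -5, 8: -6, 9: -7, 10: -8}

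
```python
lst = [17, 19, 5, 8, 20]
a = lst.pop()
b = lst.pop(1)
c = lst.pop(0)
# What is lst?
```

After line 1: lst = [17, 19, 5, 8, 20]
After line 2 (pop() -> a = 20): lst = [17, 19, 5, 8]
After line 3 (pop(1) -> b = 19): lst = [17, 5, 8]
After line 4 (pop(0) -> c = 17): lst = [5, 8]

[5, 8]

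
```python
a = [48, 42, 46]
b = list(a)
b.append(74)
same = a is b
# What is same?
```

After line 1: a = [48, 42, 46]
After line 2 (b = list(a) is a shallow copy, new object): a = [48, 42, 46], b = [48, 42, 46]
After line 3 (append only mutates b): a = [48, 42, 46], b = [48, 42, 46, 74]
After line 4 (same = a is b; different objects -> False): same = False

False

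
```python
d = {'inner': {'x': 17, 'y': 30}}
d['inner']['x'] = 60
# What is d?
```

After line 1: d = {'inner': {'x': 17, 'y': 30}}
After line 2 (inner x overwritten): d = {'inner': {'x': 60, 'y': 30}}

{'inner': {'x': 60, 'y': 30}}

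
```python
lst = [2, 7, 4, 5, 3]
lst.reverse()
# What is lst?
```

[3, 5, 4, 7, 2]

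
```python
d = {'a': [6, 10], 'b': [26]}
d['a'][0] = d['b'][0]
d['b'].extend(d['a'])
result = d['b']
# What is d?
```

After line 1: d = {'a': [6, 10], 'b': [26]}
After line 2 (a[0] = b[0] = 26): d = {'a': [26, 10], 'b': [26]}
After line 3 (b.extend(a) appends [26, 10]): d = {'a': [26, 10], 'b': [26, 26, 10]}
After line 4: result = d['b'] = [26, 26, 10]

{'a': [26, 10], 'b': [26, 26, 10]}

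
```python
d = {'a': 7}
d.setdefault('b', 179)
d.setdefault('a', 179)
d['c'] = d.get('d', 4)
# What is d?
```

After line 1: d = {'a': 7}
After line 2 (setdefault adds 'b'=179): d = {'a': 7, 'b': 179}
After line 3 (setdefault 'a' no-op, already exists): d = {'a': 7, 'b': 179}
After line 4 (get('d', 4) returns default since 'd' not in d): d = {'a': 7, 'b': 179, 'c': 4}

{'a': 7, 'b': 179, 'c': 4}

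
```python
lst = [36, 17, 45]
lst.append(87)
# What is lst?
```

[36, 17, 45, 87]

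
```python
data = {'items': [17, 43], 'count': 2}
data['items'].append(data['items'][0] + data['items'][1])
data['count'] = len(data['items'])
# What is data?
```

After line 1: data = {'items': [17, 43], 'count': 2}
After line 2 (append 17 + 43 = 60): data = {'items': [17, 43, 60], 'count': 2}
After line 3 (count = len(items) = 3): data = {'items': [17, 43, 60], 'count': 3}

{'items': [17, 43, 60], 'count': 3}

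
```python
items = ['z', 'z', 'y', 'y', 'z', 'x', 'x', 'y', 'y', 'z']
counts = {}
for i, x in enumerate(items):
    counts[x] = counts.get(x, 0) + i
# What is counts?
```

Initial: counts = {}, items = ['z', 'z', 'y', 'y', 'z', 'x', 'x', 'y', 'y', 'z']
i=0, x='z': counts = {'z': 0}
i=1, x='z': counts = {'z': 1}
i=2, x='y': counts = {'z': 1, 'y': 2}
i=3, x='y': counts = {'z': 1, 'y': 5}
i=4, x='z': counts = {'z': 5, 'y': 5}
i=5, x='x': counts = {'z': 5, 'y': 5, 'x': 5}
i=6, x='x': counts = {'z': 5, 'y': 5, 'x': 11}
i=7, x='y': counts = {'z': 5, 'y': 12, 'x': 11}
i=8, x='y': counts = {'z': 5, 'y': 20, 'x': 11}
i=9, x='z': counts = {'z': 14, 'y': 20, 'x': 11}

{'z': 14, 'y': 20, 'x': 11}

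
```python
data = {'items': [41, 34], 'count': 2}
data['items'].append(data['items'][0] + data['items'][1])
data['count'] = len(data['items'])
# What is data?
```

After line 1: data = {'items': [41, 34], 'count': 2}
After line 2 (append 41 + 34 = 75): data = {'items': [41, 34, 75], 'count': 2}
After line 3 (count = len(items) = 3): data = {'items': [41, 34, 75], 'count': 3}

{'items': [41, 34, 75], 'count': 3}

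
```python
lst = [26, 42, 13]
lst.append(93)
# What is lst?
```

[26, 42, 13, 93]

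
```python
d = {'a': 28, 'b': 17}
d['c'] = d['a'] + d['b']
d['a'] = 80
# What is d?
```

After line 1: d = {'a': 28, 'b': 17}
After line 2 (d['c'] = 28 + 17): d = {'a': 28, 'b': 17, 'c': 45}
After line 3: d = {'a': 80, 'b': 17, 'c': 45}

{'a': 80, 'b': 17, 'c': 45}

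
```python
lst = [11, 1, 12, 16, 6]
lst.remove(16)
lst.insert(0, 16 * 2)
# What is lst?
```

After line 1: lst = [11, 1, 12, 16, 6]
After line 2 (remove first 16): lst = [11, 1, 12, 6]
After line 3 (insert 32 at index 0): lst = [32, 11, 1, 12, 6]

[32, 11, 1, 12, 6]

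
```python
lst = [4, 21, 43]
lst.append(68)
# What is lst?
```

[4, 21, 43, 68]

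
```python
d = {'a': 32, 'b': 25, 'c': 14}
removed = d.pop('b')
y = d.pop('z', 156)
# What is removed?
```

After line 1: d = {'a': 32, 'b': 25, 'c': 14}
After line 2 (pop 'b' returns 25): d = {'a': 32, 'c': 14}, removed = 25
After line 3 (pop 'z' missing, returns default 156): d = {'a': 32, 'c': 14}, y = 156

25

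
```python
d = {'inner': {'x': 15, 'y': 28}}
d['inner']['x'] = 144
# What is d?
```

After line 1: d = {'inner': {'x': 15, 'y': 28}}
After line 2 (inner x overwritten): d = {'inner': {'x': 144, 'y': 28}}

{'inner': {'x': 144, 'y': 28}}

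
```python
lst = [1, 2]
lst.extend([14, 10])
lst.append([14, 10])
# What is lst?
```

After line 1: lst = [1, 2]
After line 2 (extend unpacks [14, 10]): lst = [1, 2, 14, 10]
After line 3 (append adds [14, 10] as single element): lst = [1, 2, 14, 10, [14, 10]]

[1, 2, 14, 10, [14, 10]]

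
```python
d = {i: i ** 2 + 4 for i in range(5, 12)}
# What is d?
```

{5: 29, 6: 40, 7: 53, 8: 68, 9: 85, 10: 104, 11: 125}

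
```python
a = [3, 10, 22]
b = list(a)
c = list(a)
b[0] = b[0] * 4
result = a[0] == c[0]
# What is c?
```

After line 1: a = [3, 10, 22]
After line 2 (b = list(a), copy): a = [3, 10, 22], b = [3, 10, 22]
After line 3 (c = list(a) is a copy, new object): c = [3, 10, 22]
After line 4 (b[0] = 3 * 4 = 12; only b mutates (copy)): a = [3, 10, 22], b = [12, 10, 22], c = [3, 10, 22]
After line 5 (a[0] = 3, c[0] = 3; result = True)

[3, 10, 22]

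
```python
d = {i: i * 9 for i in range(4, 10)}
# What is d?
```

{4: 36, 5: 45, 6: 54, 7: 63, 8: 72, 9: 81}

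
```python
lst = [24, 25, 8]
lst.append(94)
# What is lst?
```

[24, 25, 8, 94]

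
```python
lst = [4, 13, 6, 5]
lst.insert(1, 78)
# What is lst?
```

[4, 78, 13, 6, 5]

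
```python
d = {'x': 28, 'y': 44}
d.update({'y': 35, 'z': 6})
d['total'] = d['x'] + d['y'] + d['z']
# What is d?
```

After line 1: d = {'x': 28, 'y': 44}
After line 2 (y overwritten, z added): d = {'x': 28, 'y': 35, 'z': 6}
After line 3 (total = 28 + 35 + 6 = 69): d = {'x': 28, 'y': 35, 'z': 6, 'total': 69}

{'x': 28, 'y': 35, 'z': 6, 'total': 69}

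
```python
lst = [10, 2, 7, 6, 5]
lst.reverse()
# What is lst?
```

[5, 6, 7, 2, 10]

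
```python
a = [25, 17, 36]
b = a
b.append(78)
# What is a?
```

After line 1: a = [25, 17, 36]
After line 2 (b = a is an alias, same object): a = [25, 17, 36], b = [25, 17, 36]
After line 3 (b.append mutates the shared list): a = [25, 17, 36, 78], b = [25, 17, 36, 78]

[25, 17, 36, 78]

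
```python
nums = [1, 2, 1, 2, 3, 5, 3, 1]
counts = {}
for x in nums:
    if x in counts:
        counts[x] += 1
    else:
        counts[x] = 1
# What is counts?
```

Initial: counts = {}, nums = [1, 2, 1, 2, 3, 5, 3, 1]
See 1: counts = {1: 1}
See 2: counts = {1: 1, 2: 1}
See 1: counts = {1: 2, 2: 1}
See 2: counts = {1: 2, 2: 2}
See 3: counts = {1: 2, 2: 2, 3: 1}
See 5: counts = {1: 2, 2: 2, 3: 1, 5: 1}
See 3: counts = {1: 2, 2: 2, 3: 2, 5: 1}
See 1: counts = {1: 3, 2: 2, 3: 2, 5: 1}

{1: 3, 2: 2, 3: 2, 5: 1}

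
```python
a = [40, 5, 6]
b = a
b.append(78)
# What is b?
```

After line 1: a = [40, 5, 6]
After line 2 (b = a is an alias, same object): a = [40, 5, 6], b = [40, 5, 6]
After line 3 (b.append mutates the shared list): a = [40, 5, 6, 78], b = [40, 5, 6, 78]

[40, 5, 6, 78]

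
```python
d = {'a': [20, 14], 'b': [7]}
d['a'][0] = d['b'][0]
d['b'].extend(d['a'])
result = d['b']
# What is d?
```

After line 1: d = {'a': [20, 14], 'b': [7]}
After line 2 (a[0] = b[0] = 7): d = {'a': [7, 14], 'b': [7]}
After line 3 (b.extend(a) appends [7, 14]): d = {'a': [7, 14], 'b': [7, 7, 14]}
After line 4: result = d['b'] = [7, 7, 14]

{'a': [7, 14], 'b': [7, 7, 14]}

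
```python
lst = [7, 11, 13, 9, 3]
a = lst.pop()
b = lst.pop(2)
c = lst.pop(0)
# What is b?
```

After line 1: lst = [7, 11, 13, 9, 3]
After line 2 (pop() -> a = 3): lst = [7, 11, 13, 9]
After line 3 (pop(2) -> b = 13): lst = [7, 11, 9]
After line 4 (pop(0) -> c = 7): lst = [11, 9]

13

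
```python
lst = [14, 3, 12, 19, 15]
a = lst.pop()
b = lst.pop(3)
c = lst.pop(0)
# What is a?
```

After line 1: lst = [14, 3, 12, 19, 15]
After line 2 (pop() -> a = 15): lst = [14, 3, 12, 19]
After line 3 (pop(3) -> b = 19): lst = [14, 3, 12]
After line 4 (pop(0) -> c = 14): lst = [3, 12]

15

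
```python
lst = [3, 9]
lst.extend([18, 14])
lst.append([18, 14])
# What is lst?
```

After line 1: lst = [3, 9]
After line 2 (extend unpacks [18, 14]): lst = [3, 9, 18, 14]
After line 3 (append adds [18, 14] as single element): lst = [3, 9, 18, 14, [18, 14]]

[3, 9, 18, 14, [18, 14]]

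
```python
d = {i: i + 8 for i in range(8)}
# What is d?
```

{0: 8, 1: 9, 2: 10, 3: 11, 4: 12, 5: 13, 6: 14, 7: 15}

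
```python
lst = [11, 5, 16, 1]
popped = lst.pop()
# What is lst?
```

[11, 5, 16]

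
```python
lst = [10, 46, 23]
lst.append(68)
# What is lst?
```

[10, 46, 23, 68]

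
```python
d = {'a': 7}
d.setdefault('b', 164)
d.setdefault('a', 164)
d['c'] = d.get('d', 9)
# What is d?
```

After line 1: d = {'a': 7}
After line 2 (setdefault adds 'b'=164): d = {'a': 7, 'b': 164}
After line 3 (setdefault 'a' no-op, already exists): d = {'a': 7, 'b': 164}
After line 4 (get('d', 9) returns default since 'd' not in d): d = {'a': 7, 'b': 164, 'c': 9}

{'a': 7, 'b': 164, 'c': 9}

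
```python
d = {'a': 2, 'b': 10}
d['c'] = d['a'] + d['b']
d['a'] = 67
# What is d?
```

After line 1: d = {'a': 2, 'b': 10}
After line 2 (d['c'] = 2 + 10): d = {'a': 2, 'b': 10, 'c': 12}
After line 3: d = {'a': 67, 'b': 10, 'c': 12}

{'a': 67, 'b': 10, 'c': 12}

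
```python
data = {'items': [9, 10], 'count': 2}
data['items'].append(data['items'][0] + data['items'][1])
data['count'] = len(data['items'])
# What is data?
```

After line 1: data = {'items': [9, 10], 'count': 2}
After line 2 (append 9 + 10 = 19): data = {'items': [9, 10, 19], 'count': 2}
After line 3 (count = len(items) = 3): data = {'items': [9, 10, 19], 'count': 3}

{'items': [9, 10, 19], 'count': 3}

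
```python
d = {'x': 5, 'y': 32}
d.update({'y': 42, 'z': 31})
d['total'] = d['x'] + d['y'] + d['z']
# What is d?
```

After line 1: d = {'x': 5, 'y': 32}
After line 2 (y overwritten, z added): d = {'x': 5, 'y': 42, 'z': 31}
After line 3 (total = 5 + 42 + 31 = 78): d = {'x': 5, 'y': 42, 'z': 31, 'total': 78}

{'x': 5, 'y': 42, 'z': 31, 'total': 78}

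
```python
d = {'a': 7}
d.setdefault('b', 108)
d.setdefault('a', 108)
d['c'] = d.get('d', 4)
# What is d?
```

After line 1: d = {'a': 7}
After line 2 (setdefault adds 'b'=108): d = {'a': 7, 'b': 108}
After line 3 (setdefault 'a' no-op, already exists): d = {'a': 7, 'b': 108}
After line 4 (get('d', 4) returns default since 'd' not in d): d = {'a': 7, 'b': 108, 'c': 4}

{'a': 7, 'b': 108, 'c': 4}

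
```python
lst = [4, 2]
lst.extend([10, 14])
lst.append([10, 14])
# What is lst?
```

After line 1: lst = [4, 2]
After line 2 (extend unpacks [10, 14]): lst = [4, 2, 10, 14]
After line 3 (append adds [10, 14] as single element): lst = [4, 2, 10, 14, [10, 14]]

[4, 2, 10, 14, [10, 14]]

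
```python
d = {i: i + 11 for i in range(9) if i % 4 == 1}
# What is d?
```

{1: 12, 5: 16}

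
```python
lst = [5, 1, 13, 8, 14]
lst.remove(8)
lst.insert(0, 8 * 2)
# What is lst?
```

After line 1: lst = [5, 1, 13, 8, 14]
After line 2 (remove first 8): lst = [5, 1, 13, 14]
After line 3 (insert 16 at index 0): lst = [16, 5, 1, 13, 14]

[16, 5, 1, 13, 14]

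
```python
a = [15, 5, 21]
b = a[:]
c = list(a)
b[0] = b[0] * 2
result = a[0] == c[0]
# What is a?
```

After line 1: a = [15, 5, 21]
After line 2 (b = a[:], copy): a = [15, 5, 21], b = [15, 5, 21]
After line 3 (c = list(a) is a copy, new object): c = [15, 5, 21]
After line 4 (b[0] = 15 * 2 = 30; only b mutates (copy)): a = [15, 5, 21], b = [30, 5, 21], c = [15, 5, 21]
After line 5 (a[0] = 15, c[0] = 15; result = True)

[15, 5, 21]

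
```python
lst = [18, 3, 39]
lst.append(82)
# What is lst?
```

[18, 3, 39, 82]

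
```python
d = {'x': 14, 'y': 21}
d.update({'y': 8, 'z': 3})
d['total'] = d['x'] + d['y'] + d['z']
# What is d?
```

After line 1: d = {'x': 14, 'y': 21}
After line 2 (y overwritten, z added): d = {'x': 14, 'y': 8, 'z': 3}
After line 3 (total = 14 + 8 + 3 = 25): d = {'x': 14, 'y': 8, 'z': 3, 'total': 25}

{'x': 14, 'y': 8, 'z': 3, 'total': 25}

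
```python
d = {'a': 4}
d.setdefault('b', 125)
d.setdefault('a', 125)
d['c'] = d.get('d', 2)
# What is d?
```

After line 1: d = {'a': 4}
After line 2 (setdefault adds 'b'=125): d = {'a': 4, 'b': 125}
After line 3 (setdefault 'a' no-op, already exists): d = {'a': 4, 'b': 125}
After line 4 (get('d', 2) returns default since 'd' not in d): d = {'a': 4, 'b': 125, 'c': 2}

{'a': 4, 'b': 125, 'c': 2}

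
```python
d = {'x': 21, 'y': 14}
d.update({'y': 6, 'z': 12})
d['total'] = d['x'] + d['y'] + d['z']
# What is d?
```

After line 1: d = {'x': 21, 'y': 14}
After line 2 (y overwritten, z added): d = {'x': 21, 'y': 6, 'z': 12}
After line 3 (total = 21 + 6 + 12 = 39): d = {'x': 21, 'y': 6, 'z': 12, 'total': 39}

{'x': 21, 'y': 6, 'z': 12, 'total': 39}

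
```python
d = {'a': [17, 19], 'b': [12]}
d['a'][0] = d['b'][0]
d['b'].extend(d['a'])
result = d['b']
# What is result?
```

After line 1: d = {'a': [17, 19], 'b': [12]}
After line 2 (a[0] = b[0] = 12): d = {'a': [12, 19], 'b': [12]}
After line 3 (b.extend(a) appends [12, 19]): d = {'a': [12, 19], 'b': [12, 12, 19]}
After line 4: result = d['b'] = [12, 12, 19]

[12, 12, 19]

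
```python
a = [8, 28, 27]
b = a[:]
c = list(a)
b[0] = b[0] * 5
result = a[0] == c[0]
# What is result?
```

After line 1: a = [8, 28, 27]
After line 2 (b = a[:], copy): a = [8, 28, 27], b = [8, 28, 27]
After line 3 (c = list(a) is a copy, new object): c = [8, 28, 27]
After line 4 (b[0] = 8 * 5 = 40; only b mutates (copy)): a = [8, 28, 27], b = [40, 28, 27], c = [8, 28, 27]
After line 5 (a[0] = 8, c[0] = 8; result = True)

True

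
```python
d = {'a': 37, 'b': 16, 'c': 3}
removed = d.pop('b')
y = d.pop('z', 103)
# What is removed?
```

After line 1: d = {'a': 37, 'b': 16, 'c': 3}
After line 2 (pop 'b' returns 16): d = {'a': 37, 'c': 3}, removed = 16
After line 3 (pop 'z' missing, returns default 103): d = {'a': 37, 'c': 3}, y = 103

16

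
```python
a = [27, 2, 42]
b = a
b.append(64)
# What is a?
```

After line 1: a = [27, 2, 42]
After line 2 (b = a is an alias, same object): a = [27, 2, 42], b = [27, 2, 42]
After line 3 (b.append mutates the shared list): a = [27, 2, 42, 64], b = [27, 2, 42, 64]

[27, 2, 42, 64]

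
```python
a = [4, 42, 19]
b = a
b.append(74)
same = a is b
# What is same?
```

After line 1: a = [4, 42, 19]
After line 2 (b = a is an alias, same object): a = [4, 42, 19], b = [4, 42, 19]
After line 3 (b.append mutates the shared list): a = [4, 42, 19, 74], b = [4, 42, 19, 74]
After line 4 (same = a is b; same object -> True): same = True

True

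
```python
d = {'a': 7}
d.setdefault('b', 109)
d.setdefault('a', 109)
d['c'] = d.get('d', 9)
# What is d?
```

After line 1: d = {'a': 7}
After line 2 (setdefault adds 'b'=109): d = {'a': 7, 'b': 109}
After line 3 (setdefault 'a' no-op, already exists): d = {'a': 7, 'b': 109}
After line 4 (get('d', 9) returns default since 'd' not in d): d = {'a': 7, 'b': 109, 'c': 9}

{'a': 7, 'b': 109, 'c': 9}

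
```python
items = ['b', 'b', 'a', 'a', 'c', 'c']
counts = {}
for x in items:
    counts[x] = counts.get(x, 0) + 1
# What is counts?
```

Initial: counts = {}, items = ['b', 'b', 'a', 'a', 'c', 'c']
See 'b': counts = {'b': 1}
See 'b': counts = {'b': 2}
See 'a': counts = {'b': 2, 'a': 1}
See 'a': counts = {'b': 2, 'a': 2}
See 'c': counts = {'b': 2, 'a': 2, 'c': 1}
See 'c': counts = {'b': 2, 'a': 2, 'c': 2}

{'b': 2, 'a': 2, 'c': 2}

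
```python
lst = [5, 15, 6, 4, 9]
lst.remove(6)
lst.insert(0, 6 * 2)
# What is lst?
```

After line 1: lst = [5, 15, 6, 4, 9]
After line 2 (remove first 6): lst = [5, 15, 4, 9]
After line 3 (insert 12 at index 0): lst = [12, 5, 15, 4, 9]

[12, 5, 15, 4, 9]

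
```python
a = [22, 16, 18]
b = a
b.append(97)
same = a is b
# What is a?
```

After line 1: a = [22, 16, 18]
After line 2 (b = a is an alias, same object): a = [22, 16, 18], b = [22, 16, 18]
After line 3 (b.append mutates the shared list): a = [22, 16, 18, 97], b = [22, 16, 18, 97]
After line 4 (same = a is b; same object -> True): same = True

[22, 16, 18, 97]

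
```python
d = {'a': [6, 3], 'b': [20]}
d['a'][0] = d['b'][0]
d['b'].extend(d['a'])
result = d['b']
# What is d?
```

After line 1: d = {'a': [6, 3], 'b': [20]}
After line 2 (a[0] = b[0] = 20): d = {'a': [20, 3], 'b': [20]}
After line 3 (b.extend(a) appends [20, 3]): d = {'a': [20, 3], 'b': [20, 20, 3]}
After line 4: result = d['b'] = [20, 20, 3]

{'a': [20, 3], 'b': [20, 20, 3]}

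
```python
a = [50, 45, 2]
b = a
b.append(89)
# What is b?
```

After line 1: a = [50, 45, 2]
After line 2 (b = a is an alias, same object): a = [50, 45, 2], b = [50, 45, 2]
After line 3 (b.append mutates the shared list): a = [50, 45, 2, 89], b = [50, 45, 2, 89]

[50, 45, 2, 89]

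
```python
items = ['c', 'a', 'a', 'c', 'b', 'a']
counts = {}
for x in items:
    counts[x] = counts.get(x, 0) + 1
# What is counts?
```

Initial: counts = {}, items = ['c', 'a', 'a', 'c', 'b', 'a']
See 'c': counts = {'c': 1}
See 'a': counts = {'c': 1, 'a': 1}
See 'a': counts = {'c': 1, 'a': 2}
See 'c': counts = {'c': 2, 'a': 2}
See 'b': counts = {'c': 2, 'a': 2, 'b': 1}
See 'a': counts = {'c': 2, 'a': 3, 'b': 1}

{'c': 2, 'a': 3, 'b': 1}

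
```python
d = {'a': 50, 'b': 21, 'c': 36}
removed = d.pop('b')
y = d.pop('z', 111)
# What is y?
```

After line 1: d = {'a': 50, 'b': 21, 'c': 36}
After line 2 (pop 'b' returns 21): d = {'a': 50, 'c': 36}, removed = 21
After line 3 (pop 'z' missing, returns default 111): d = {'a': 50, 'c': 36}, y = 111

111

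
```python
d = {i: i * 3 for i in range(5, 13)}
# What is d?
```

{5: 15, 6: 18, 7: 21, 8: 24, 9: 27, 10: 30, 11: 33, 12: 36}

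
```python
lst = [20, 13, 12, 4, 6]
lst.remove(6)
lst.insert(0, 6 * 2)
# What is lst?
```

After line 1: lst = [20, 13, 12, 4, 6]
After line 2 (remove first 6): lst = [20, 13, 12, 4]
After line 3 (insert 12 at index 0): lst = [12, 20, 13, 12, 4]

[12, 20, 13, 12, 4]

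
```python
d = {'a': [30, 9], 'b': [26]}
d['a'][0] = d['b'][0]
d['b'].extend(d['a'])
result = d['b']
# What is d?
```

After line 1: d = {'a': [30, 9], 'b': [26]}
After line 2 (a[0] = b[0] = 26): d = {'a': [26, 9], 'b': [26]}
After line 3 (b.extend(a) appends [26, 9]): d = {'a': [26, 9], 'b': [26, 26, 9]}
After line 4: result = d['b'] = [26, 26, 9]

{'a': [26, 9], 'b': [26, 26, 9]}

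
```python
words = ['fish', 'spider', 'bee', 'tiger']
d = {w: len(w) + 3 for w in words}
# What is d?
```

{'fish': 7, 'spider': 9, 'bee': 6, 'tiger': 8}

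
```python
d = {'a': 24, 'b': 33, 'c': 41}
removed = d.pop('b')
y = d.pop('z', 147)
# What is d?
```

After line 1: d = {'a': 24, 'b': 33, 'c': 41}
After line 2 (pop 'b' returns 33): d = {'a': 24, 'c': 41}, removed = 33
After line 3 (pop 'z' missing, returns default 147): d = {'a': 24, 'c': 41}, y = 147

{'a': 24, 'c': 41}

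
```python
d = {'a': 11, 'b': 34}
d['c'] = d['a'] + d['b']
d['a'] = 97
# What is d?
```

After line 1: d = {'a': 11, 'b': 34}
After line 2 (d['c'] = 11 + 34): d = {'a': 11, 'b': 34, 'c': 45}
After line 3: d = {'a': 97, 'b': 34, 'c': 45}

{'a': 97, 'b': 34, 'c': 45}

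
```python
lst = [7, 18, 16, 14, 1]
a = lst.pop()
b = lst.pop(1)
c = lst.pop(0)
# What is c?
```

After line 1: lst = [7, 18, 16, 14, 1]
After line 2 (pop() -> a = 1): lst = [7, 18, 16, 14]
After line 3 (pop(1) -> b = 18): lst = [7, 16, 14]
After line 4 (pop(0) -> c = 7): lst = [16, 14]

7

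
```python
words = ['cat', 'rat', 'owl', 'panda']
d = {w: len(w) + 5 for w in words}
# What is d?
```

{'cat': 8, 'rat': 8, 'owl': 8, 'panda': 10}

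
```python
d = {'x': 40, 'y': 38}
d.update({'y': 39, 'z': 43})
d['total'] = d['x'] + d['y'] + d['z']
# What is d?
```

After line 1: d = {'x': 40, 'y': 38}
After line 2 (y overwritten, z added): d = {'x': 40, 'y': 39, 'z': 43}
After line 3 (total = 40 + 39 + 43 = 122): d = {'x': 40, 'y': 39, 'z': 43, 'total': 122}

{'x': 40, 'y': 39, 'z': 43, 'total': 122}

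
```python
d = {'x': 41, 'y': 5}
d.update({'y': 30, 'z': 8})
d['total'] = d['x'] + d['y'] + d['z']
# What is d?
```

After line 1: d = {'x': 41, 'y': 5}
After line 2 (y overwritten, z added): d = {'x': 41, 'y': 30, 'z': 8}
After line 3 (total = 41 + 30 + 8 = 79): d = {'x': 41, 'y': 30, 'z': 8, 'total': 79}

{'x': 41, 'y': 30, 'z': 8, 'total': 79}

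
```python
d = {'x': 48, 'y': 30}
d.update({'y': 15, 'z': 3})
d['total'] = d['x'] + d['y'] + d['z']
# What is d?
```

After line 1: d = {'x': 48, 'y': 30}
After line 2 (y overwritten, z added): d = {'x': 48, 'y': 15, 'z': 3}
After line 3 (total = 48 + 15 + 3 = 66): d = {'x': 48, 'y': 15, 'z': 3, 'total': 66}

{'x': 48, 'y': 15, 'z': 3, 'total': 66}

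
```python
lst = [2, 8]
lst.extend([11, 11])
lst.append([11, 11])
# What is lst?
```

After line 1: lst = [2, 8]
After line 2 (extend unpacks [11, 11]): lst = [2, 8, 11, 11]
After line 3 (append adds [11, 11] as single element): lst = [2, 8, 11, 11, [11, 11]]

[2, 8, 11, 11, [11, 11]]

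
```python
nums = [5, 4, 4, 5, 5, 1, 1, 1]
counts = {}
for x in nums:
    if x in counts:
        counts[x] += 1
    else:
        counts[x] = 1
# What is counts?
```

Initial: counts = {}, nums = [5, 4, 4, 5, 5, 1, 1, 1]
See 5: counts = {5: 1}
See 4: counts = {5: 1, 4: 1}
See 4: counts = {5: 1, 4: 2}
See 5: counts = {5: 2, 4: 2}
See 5: counts = {5: 3, 4: 2}
See 1: counts = {5: 3, 4: 2, 1: 1}
See 1: counts = {5: 3, 4: 2, 1: 2}
See 1: counts = {5: 3, 4: 2, 1: 3}

{5: 3, 4: 2, 1: 3}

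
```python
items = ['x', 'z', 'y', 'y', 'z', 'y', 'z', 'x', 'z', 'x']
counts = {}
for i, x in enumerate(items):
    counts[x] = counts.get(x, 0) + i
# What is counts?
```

Initial: counts = {}, items = ['x', 'z', 'y', 'y', 'z', 'y', 'z', 'x', 'z', 'x']
i=0, x='x': counts = {'x': 0}
i=1, x='z': counts = {'x': 0, 'z': 1}
i=2, x='y': counts = {'x': 0, 'z': 1, 'y': 2}
i=3, x='y': counts = {'x': 0, 'z': 1, 'y': 5}
i=4, x='z': counts = {'x': 0, 'z': 5, 'y': 5}
i=5, x='y': counts = {'x': 0, 'z': 5, 'y': 10}
i=6, x='z': counts = {'x': 0, 'z': 11, 'y': 10}
i=7, x='x': counts = {'x': 7, 'z': 11, 'y': 10}
i=8, x='z': counts = {'x': 7, 'z': 19, 'y': 10}
i=9, x='x': counts = {'x': 16, 'z': 19, 'y': 10}

{'x': 16, 'z': 19, 'y': 10}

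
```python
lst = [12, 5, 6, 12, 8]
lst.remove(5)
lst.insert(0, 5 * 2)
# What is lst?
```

After line 1: lst = [12, 5, 6, 12, 8]
After line 2 (remove first 5): lst = [12, 6, 12, 8]
After line 3 (insert 10 at index 0): lst = [10, 12, 6, 12, 8]

[10, 12, 6, 12, 8]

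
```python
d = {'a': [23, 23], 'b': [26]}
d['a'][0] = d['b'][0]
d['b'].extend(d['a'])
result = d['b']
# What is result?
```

After line 1: d = {'a': [23, 23], 'b': [26]}
After line 2 (a[0] = b[0] = 26): d = {'a': [26, 23], 'b': [26]}
After line 3 (b.extend(a) appends [26, 23]): d = {'a': [26, 23], 'b': [26, 26, 23]}
After line 4: result = d['b'] = [26, 26, 23]

[26, 26, 23]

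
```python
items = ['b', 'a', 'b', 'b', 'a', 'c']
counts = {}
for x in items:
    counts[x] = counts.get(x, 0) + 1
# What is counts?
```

Initial: counts = {}, items = ['b', 'a', 'b', 'b', 'a', 'c']
See 'b': counts = {'b': 1}
See 'a': counts = {'b': 1, 'a': 1}
See 'b': counts = {'b': 2, 'a': 1}
See 'b': counts = {'b': 3, 'a': 1}
See 'a': counts = {'b': 3, 'a': 2}
See 'c': counts = {'b': 3, 'a': 2, 'c': 1}

{'b': 3, 'a': 2, 'c': 1}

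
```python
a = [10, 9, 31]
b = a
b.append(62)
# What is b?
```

After line 1: a = [10, 9, 31]
After line 2 (b = a is an alias, same object): a = [10, 9, 31], b = [10, 9, 31]
After line 3 (b.append mutates the shared list): a = [10, 9, 31, 62], b = [10, 9, 31, 62]

[10, 9, 31, 62]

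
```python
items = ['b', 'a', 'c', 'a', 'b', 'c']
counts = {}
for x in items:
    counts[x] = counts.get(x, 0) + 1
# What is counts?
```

Initial: counts = {}, items = ['b', 'a', 'c', 'a', 'b', 'c']
See 'b': counts = {'b': 1}
See 'a': counts = {'b': 1, 'a': 1}
See 'c': counts = {'b': 1, 'a': 1, 'c': 1}
See 'a': counts = {'b': 1, 'a': 2, 'c': 1}
See 'b': counts = {'b': 2, 'a': 2, 'c': 1}
See 'c': counts = {'b': 2, 'a': 2, 'c': 2}

{'b': 2, 'a': 2, 'c': 2}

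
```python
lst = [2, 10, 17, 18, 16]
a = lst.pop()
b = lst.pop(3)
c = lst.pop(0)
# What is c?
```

After line 1: lst = [2, 10, 17, 18, 16]
After line 2 (pop() -> a = 16): lst = [2, 10, 17, 18]
After line 3 (pop(3) -> b = 18): lst = [2, 10, 17]
After line 4 (pop(0) -> c = 2): lst = [10, 17]

2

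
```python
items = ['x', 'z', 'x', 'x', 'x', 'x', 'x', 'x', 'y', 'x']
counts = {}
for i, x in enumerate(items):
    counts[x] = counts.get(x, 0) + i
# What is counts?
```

Initial: counts = {}, items = ['x', 'z', 'x', 'x', 'x', 'x', 'x', 'x', 'y', 'x']
i=0, x='x': counts = {'x': 0}
i=1, x='z': counts = {'x': 0, 'z': 1}
i=2, x='x': counts = {'x': 2, 'z': 1}
i=3, x='x': counts = {'x': 5, 'z': 1}
i=4, x='x': counts = {'x': 9, 'z': 1}
i=5, x='x': counts = {'x': 14, 'z': 1}
i=6, x='x': counts = {'x': 20, 'z': 1}
i=7, x='x': counts = {'x': 27, 'z': 1}
i=8, x='y': counts = {'x': 27, 'z': 1, 'y': 8}
i=9, x='x': counts = {'x': 36, 'z': 1, 'y': 8}

{'x': 36, 'z': 1, 'y': 8}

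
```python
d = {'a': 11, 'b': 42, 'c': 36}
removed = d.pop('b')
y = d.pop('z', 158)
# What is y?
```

After line 1: d = {'a': 11, 'b': 42, 'c': 36}
After line 2 (pop 'b' returns 42): d = {'a': 11, 'c': 36}, removed = 42
After line 3 (pop 'z' missing, returns default 158): d = {'a': 11, 'c': 36}, y = 158

158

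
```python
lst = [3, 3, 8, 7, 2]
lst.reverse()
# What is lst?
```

[2, 7, 8, 3, 3]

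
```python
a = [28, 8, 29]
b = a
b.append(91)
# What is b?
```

After line 1: a = [28, 8, 29]
After line 2 (b = a is an alias, same object): a = [28, 8, 29], b = [28, 8, 29]
After line 3 (b.append mutates the shared list): a = [28, 8, 29, 91], b = [28, 8, 29, 91]

[28, 8, 29, 91]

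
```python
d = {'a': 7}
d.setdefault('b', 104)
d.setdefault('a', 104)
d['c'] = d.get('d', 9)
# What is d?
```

After line 1: d = {'a': 7}
After line 2 (setdefault adds 'b'=104): d = {'a': 7, 'b': 104}
After line 3 (setdefault 'a' no-op, already exists): d = {'a': 7, 'b': 104}
After line 4 (get('d', 9) returns default since 'd' not in d): d = {'a': 7, 'b': 104, 'c': 9}

{'a': 7, 'b': 104, 'c': 9}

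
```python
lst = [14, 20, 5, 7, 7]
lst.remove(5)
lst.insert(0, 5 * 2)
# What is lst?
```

After line 1: lst = [14, 20, 5, 7, 7]
After line 2 (remove first 5): lst = [14, 20, 7, 7]
After line 3 (insert 10 at index 0): lst = [10, 14, 20, 7, 7]

[10, 14, 20, 7, 7]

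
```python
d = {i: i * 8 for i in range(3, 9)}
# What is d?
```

{3: 24, 4: 32, 5: 40, 6: 48, 7: 56, 8: 64}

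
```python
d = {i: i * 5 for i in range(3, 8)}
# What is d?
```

{3: 15, 4: 20, 5: 25, 6: 30, 7: 35}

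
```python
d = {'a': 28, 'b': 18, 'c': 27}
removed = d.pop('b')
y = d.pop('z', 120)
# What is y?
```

After line 1: d = {'a': 28, 'b': 18, 'c': 27}
After line 2 (pop 'b' returns 18): d = {'a': 28, 'c': 27}, removed = 18
After line 3 (pop 'z' missing, returns default 120): d = {'a': 28, 'c': 27}, y = 120

120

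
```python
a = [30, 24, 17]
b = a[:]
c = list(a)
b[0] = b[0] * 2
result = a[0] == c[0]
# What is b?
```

After line 1: a = [30, 24, 17]
After line 2 (b = a[:], copy): a = [30, 24, 17], b = [30, 24, 17]
After line 3 (c = list(a) is a copy, new object): c = [30, 24, 17]
After line 4 (b[0] = 30 * 2 = 60; only b mutates (copy)): a = [30, 24, 17], b = [60, 24, 17], c = [30, 24, 17]
After line 5 (a[0] = 30, c[0] = 30; result = True)

[60, 24, 17]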